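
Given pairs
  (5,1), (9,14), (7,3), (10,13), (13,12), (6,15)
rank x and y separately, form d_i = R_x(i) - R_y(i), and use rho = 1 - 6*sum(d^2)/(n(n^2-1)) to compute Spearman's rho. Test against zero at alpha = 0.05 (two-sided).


Step 1: Rank x and y separately (midranks; no ties here).
rank(x): 5->1, 9->4, 7->3, 10->5, 13->6, 6->2
rank(y): 1->1, 14->5, 3->2, 13->4, 12->3, 15->6
Step 2: d_i = R_x(i) - R_y(i); compute d_i^2.
  (1-1)^2=0, (4-5)^2=1, (3-2)^2=1, (5-4)^2=1, (6-3)^2=9, (2-6)^2=16
sum(d^2) = 28.
Step 3: rho = 1 - 6*28 / (6*(6^2 - 1)) = 1 - 168/210 = 0.200000.
Step 4: Under H0, t = rho * sqrt((n-2)/(1-rho^2)) = 0.4082 ~ t(4).
Step 5: Two-sided p-value from the t-distribution with 4 df = 0.704000.
Step 6: alpha = 0.05. fail to reject H0.

rho = 0.2000, p = 0.704000, fail to reject H0 at alpha = 0.05.


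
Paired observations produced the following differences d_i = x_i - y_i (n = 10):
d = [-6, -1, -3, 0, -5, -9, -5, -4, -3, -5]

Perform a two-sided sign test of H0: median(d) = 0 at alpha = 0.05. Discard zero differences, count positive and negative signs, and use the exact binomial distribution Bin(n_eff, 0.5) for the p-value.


Step 1: Discard zero differences. Original n = 10; n_eff = number of nonzero differences = 9.
Nonzero differences (with sign): -6, -1, -3, -5, -9, -5, -4, -3, -5
Step 2: Count signs: positive = 0, negative = 9.
Step 3: Under H0: P(positive) = 0.5, so the number of positives S ~ Bin(9, 0.5).
Step 4: Two-sided exact p-value = sum of Bin(9,0.5) probabilities at or below the observed probability = 0.003906.
Step 5: alpha = 0.05. reject H0.

n_eff = 9, pos = 0, neg = 9, p = 0.003906, reject H0.


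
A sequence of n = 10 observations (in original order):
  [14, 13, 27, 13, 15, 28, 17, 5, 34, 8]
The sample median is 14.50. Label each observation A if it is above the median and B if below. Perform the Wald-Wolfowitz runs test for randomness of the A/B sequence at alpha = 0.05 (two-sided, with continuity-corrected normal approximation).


Step 1: Compute median = 14.50; label A = above, B = below.
Labels in order: BBABAAABAB  (n_A = 5, n_B = 5)
Step 2: Count runs R = 7.
Step 3: Under H0 (random ordering), E[R] = 2*n_A*n_B/(n_A+n_B) + 1 = 2*5*5/10 + 1 = 6.0000.
        Var[R] = 2*n_A*n_B*(2*n_A*n_B - n_A - n_B) / ((n_A+n_B)^2 * (n_A+n_B-1)) = 2000/900 = 2.2222.
        SD[R] = 1.4907.
Step 4: Continuity-corrected z = (R - 0.5 - E[R]) / SD[R] = (7 - 0.5 - 6.0000) / 1.4907 = 0.3354.
Step 5: Two-sided p-value via normal approximation = 2*(1 - Phi(|z|)) = 0.737316.
Step 6: alpha = 0.05. fail to reject H0.

R = 7, z = 0.3354, p = 0.737316, fail to reject H0.


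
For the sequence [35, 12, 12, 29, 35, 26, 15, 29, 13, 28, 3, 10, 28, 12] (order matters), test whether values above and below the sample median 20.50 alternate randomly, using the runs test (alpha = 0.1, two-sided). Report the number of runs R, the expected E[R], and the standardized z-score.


Step 1: Compute median = 20.50; label A = above, B = below.
Labels in order: ABBAAABABABBAB  (n_A = 7, n_B = 7)
Step 2: Count runs R = 10.
Step 3: Under H0 (random ordering), E[R] = 2*n_A*n_B/(n_A+n_B) + 1 = 2*7*7/14 + 1 = 8.0000.
        Var[R] = 2*n_A*n_B*(2*n_A*n_B - n_A - n_B) / ((n_A+n_B)^2 * (n_A+n_B-1)) = 8232/2548 = 3.2308.
        SD[R] = 1.7974.
Step 4: Continuity-corrected z = (R - 0.5 - E[R]) / SD[R] = (10 - 0.5 - 8.0000) / 1.7974 = 0.8345.
Step 5: Two-sided p-value via normal approximation = 2*(1 - Phi(|z|)) = 0.403986.
Step 6: alpha = 0.1. fail to reject H0.

R = 10, z = 0.8345, p = 0.403986, fail to reject H0.


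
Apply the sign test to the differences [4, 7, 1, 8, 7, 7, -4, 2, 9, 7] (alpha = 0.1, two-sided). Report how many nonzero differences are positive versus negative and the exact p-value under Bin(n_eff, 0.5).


Step 1: Discard zero differences. Original n = 10; n_eff = number of nonzero differences = 10.
Nonzero differences (with sign): +4, +7, +1, +8, +7, +7, -4, +2, +9, +7
Step 2: Count signs: positive = 9, negative = 1.
Step 3: Under H0: P(positive) = 0.5, so the number of positives S ~ Bin(10, 0.5).
Step 4: Two-sided exact p-value = sum of Bin(10,0.5) probabilities at or below the observed probability = 0.021484.
Step 5: alpha = 0.1. reject H0.

n_eff = 10, pos = 9, neg = 1, p = 0.021484, reject H0.


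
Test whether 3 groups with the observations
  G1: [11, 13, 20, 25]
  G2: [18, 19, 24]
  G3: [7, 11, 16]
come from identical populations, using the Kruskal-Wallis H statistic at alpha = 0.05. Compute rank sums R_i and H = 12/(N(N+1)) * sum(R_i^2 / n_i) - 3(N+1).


Step 1: Combine all N = 10 observations and assign midranks.
sorted (value, group, rank): (7,G3,1), (11,G1,2.5), (11,G3,2.5), (13,G1,4), (16,G3,5), (18,G2,6), (19,G2,7), (20,G1,8), (24,G2,9), (25,G1,10)
Step 2: Sum ranks within each group.
R_1 = 24.5 (n_1 = 4)
R_2 = 22 (n_2 = 3)
R_3 = 8.5 (n_3 = 3)
Step 3: H = 12/(N(N+1)) * sum(R_i^2/n_i) - 3(N+1)
     = 12/(10*11) * (24.5^2/4 + 22^2/3 + 8.5^2/3) - 3*11
     = 0.109091 * 335.479 - 33
     = 3.597727.
Step 4: Ties present; correction factor C = 1 - 6/(10^3 - 10) = 0.993939. Corrected H = 3.597727 / 0.993939 = 3.619665.
Step 5: Under H0, H ~ chi^2(2); p-value = 0.163682.
Step 6: alpha = 0.05. fail to reject H0.

H = 3.6197, df = 2, p = 0.163682, fail to reject H0.


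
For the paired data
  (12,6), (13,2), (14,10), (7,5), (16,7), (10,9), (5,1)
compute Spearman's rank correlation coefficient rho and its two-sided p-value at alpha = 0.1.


Step 1: Rank x and y separately (midranks; no ties here).
rank(x): 12->4, 13->5, 14->6, 7->2, 16->7, 10->3, 5->1
rank(y): 6->4, 2->2, 10->7, 5->3, 7->5, 9->6, 1->1
Step 2: d_i = R_x(i) - R_y(i); compute d_i^2.
  (4-4)^2=0, (5-2)^2=9, (6-7)^2=1, (2-3)^2=1, (7-5)^2=4, (3-6)^2=9, (1-1)^2=0
sum(d^2) = 24.
Step 3: rho = 1 - 6*24 / (7*(7^2 - 1)) = 1 - 144/336 = 0.571429.
Step 4: Under H0, t = rho * sqrt((n-2)/(1-rho^2)) = 1.5570 ~ t(5).
Step 5: Two-sided p-value from the t-distribution with 5 df = 0.180202.
Step 6: alpha = 0.1. fail to reject H0.

rho = 0.5714, p = 0.180202, fail to reject H0 at alpha = 0.1.


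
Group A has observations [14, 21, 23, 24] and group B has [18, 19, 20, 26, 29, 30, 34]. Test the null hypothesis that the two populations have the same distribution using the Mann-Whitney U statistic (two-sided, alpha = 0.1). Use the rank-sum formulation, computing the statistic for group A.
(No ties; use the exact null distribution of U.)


Step 1: Combine and sort all 11 observations; assign midranks.
sorted (value, group): (14,X), (18,Y), (19,Y), (20,Y), (21,X), (23,X), (24,X), (26,Y), (29,Y), (30,Y), (34,Y)
ranks: 14->1, 18->2, 19->3, 20->4, 21->5, 23->6, 24->7, 26->8, 29->9, 30->10, 34->11
Step 2: Rank sum for X: R1 = 1 + 5 + 6 + 7 = 19.
Step 3: U_X = R1 - n1(n1+1)/2 = 19 - 4*5/2 = 19 - 10 = 9.
       U_Y = n1*n2 - U_X = 28 - 9 = 19.
Step 4: No ties, so the exact null distribution of U (based on enumerating the C(11,4) = 330 equally likely rank assignments) gives the two-sided p-value.
Step 5: p-value = 0.412121; compare to alpha = 0.1. fail to reject H0.

U_X = 9, p = 0.412121, fail to reject H0 at alpha = 0.1.


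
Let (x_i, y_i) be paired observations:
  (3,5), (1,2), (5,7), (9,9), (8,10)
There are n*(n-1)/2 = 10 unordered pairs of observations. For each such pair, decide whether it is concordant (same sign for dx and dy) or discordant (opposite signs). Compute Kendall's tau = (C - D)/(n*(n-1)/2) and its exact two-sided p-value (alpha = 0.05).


Step 1: Enumerate the 10 unordered pairs (i,j) with i<j and classify each by sign(x_j-x_i) * sign(y_j-y_i).
  (1,2):dx=-2,dy=-3->C; (1,3):dx=+2,dy=+2->C; (1,4):dx=+6,dy=+4->C; (1,5):dx=+5,dy=+5->C
  (2,3):dx=+4,dy=+5->C; (2,4):dx=+8,dy=+7->C; (2,5):dx=+7,dy=+8->C; (3,4):dx=+4,dy=+2->C
  (3,5):dx=+3,dy=+3->C; (4,5):dx=-1,dy=+1->D
Step 2: C = 9, D = 1, total pairs = 10.
Step 3: tau = (C - D)/(n(n-1)/2) = (9 - 1)/10 = 0.800000.
Step 4: Exact two-sided p-value (enumerate n! = 120 permutations of y under H0): p = 0.083333.
Step 5: alpha = 0.05. fail to reject H0.

tau_b = 0.8000 (C=9, D=1), p = 0.083333, fail to reject H0.


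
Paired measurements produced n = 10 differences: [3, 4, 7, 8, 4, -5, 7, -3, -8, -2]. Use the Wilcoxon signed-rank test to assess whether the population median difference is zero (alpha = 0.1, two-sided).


Step 1: Drop any zero differences (none here) and take |d_i|.
|d| = [3, 4, 7, 8, 4, 5, 7, 3, 8, 2]
Step 2: Midrank |d_i| (ties get averaged ranks).
ranks: |3|->2.5, |4|->4.5, |7|->7.5, |8|->9.5, |4|->4.5, |5|->6, |7|->7.5, |3|->2.5, |8|->9.5, |2|->1
Step 3: Attach original signs; sum ranks with positive sign and with negative sign.
W+ = 2.5 + 4.5 + 7.5 + 9.5 + 4.5 + 7.5 = 36
W- = 6 + 2.5 + 9.5 + 1 = 19
(Check: W+ + W- = 55 should equal n(n+1)/2 = 55.)
Step 4: Test statistic W = min(W+, W-) = 19.
Step 5: Ties in |d|, so use the tie-corrected normal approximation.
        E[W] = n(n+1)/4 = 10*11/4 = 27.5.
        Tie groups: |d|=3 (t=2), |d|=4 (t=2), |d|=7 (t=2), |d|=8 (t=2); sum(t^3 - t) = 24.
        Var[W] = n(n+1)(2n+1)/24 - sum(t^3-t)/48 = 2310/24 - 24/48 = 95.75.
        z = (W - E[W]) / sqrt(Var[W]) = (19 - 27.5) / 9.7852 = -0.8687.
        Two-sided p = 2*Phi(z) = 0.385033.
Step 6: alpha = 0.1. fail to reject H0.

W+ = 36, W- = 19, W = min = 19, p = 0.385033, fail to reject H0.


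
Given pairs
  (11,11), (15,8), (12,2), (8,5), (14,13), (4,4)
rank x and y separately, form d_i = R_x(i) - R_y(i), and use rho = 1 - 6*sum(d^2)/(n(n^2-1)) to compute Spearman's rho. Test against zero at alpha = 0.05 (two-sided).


Step 1: Rank x and y separately (midranks; no ties here).
rank(x): 11->3, 15->6, 12->4, 8->2, 14->5, 4->1
rank(y): 11->5, 8->4, 2->1, 5->3, 13->6, 4->2
Step 2: d_i = R_x(i) - R_y(i); compute d_i^2.
  (3-5)^2=4, (6-4)^2=4, (4-1)^2=9, (2-3)^2=1, (5-6)^2=1, (1-2)^2=1
sum(d^2) = 20.
Step 3: rho = 1 - 6*20 / (6*(6^2 - 1)) = 1 - 120/210 = 0.428571.
Step 4: Under H0, t = rho * sqrt((n-2)/(1-rho^2)) = 0.9487 ~ t(4).
Step 5: Two-sided p-value from the t-distribution with 4 df = 0.396501.
Step 6: alpha = 0.05. fail to reject H0.

rho = 0.4286, p = 0.396501, fail to reject H0 at alpha = 0.05.


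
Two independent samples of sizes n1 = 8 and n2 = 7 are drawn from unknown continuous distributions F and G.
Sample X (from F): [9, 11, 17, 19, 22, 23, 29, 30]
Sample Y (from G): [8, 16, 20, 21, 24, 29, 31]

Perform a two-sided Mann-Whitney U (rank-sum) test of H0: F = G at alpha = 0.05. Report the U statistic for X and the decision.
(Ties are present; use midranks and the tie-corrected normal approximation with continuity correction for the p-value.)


Step 1: Combine and sort all 15 observations; assign midranks.
sorted (value, group): (8,Y), (9,X), (11,X), (16,Y), (17,X), (19,X), (20,Y), (21,Y), (22,X), (23,X), (24,Y), (29,X), (29,Y), (30,X), (31,Y)
ranks: 8->1, 9->2, 11->3, 16->4, 17->5, 19->6, 20->7, 21->8, 22->9, 23->10, 24->11, 29->12.5, 29->12.5, 30->14, 31->15
Step 2: Rank sum for X: R1 = 2 + 3 + 5 + 6 + 9 + 10 + 12.5 + 14 = 61.5.
Step 3: U_X = R1 - n1(n1+1)/2 = 61.5 - 8*9/2 = 61.5 - 36 = 25.5.
       U_Y = n1*n2 - U_X = 56 - 25.5 = 30.5.
Step 4: Ties are present, so use the tie-corrected normal approximation (with continuity correction) for the p-value.
Step 5: p-value = 0.816801; compare to alpha = 0.05. fail to reject H0.

U_X = 25.5, p = 0.816801, fail to reject H0 at alpha = 0.05.


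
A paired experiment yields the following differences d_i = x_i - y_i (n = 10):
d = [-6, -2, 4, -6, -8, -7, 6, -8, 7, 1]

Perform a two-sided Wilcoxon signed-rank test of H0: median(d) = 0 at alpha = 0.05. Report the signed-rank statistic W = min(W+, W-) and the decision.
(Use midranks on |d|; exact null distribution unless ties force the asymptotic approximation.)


Step 1: Drop any zero differences (none here) and take |d_i|.
|d| = [6, 2, 4, 6, 8, 7, 6, 8, 7, 1]
Step 2: Midrank |d_i| (ties get averaged ranks).
ranks: |6|->5, |2|->2, |4|->3, |6|->5, |8|->9.5, |7|->7.5, |6|->5, |8|->9.5, |7|->7.5, |1|->1
Step 3: Attach original signs; sum ranks with positive sign and with negative sign.
W+ = 3 + 5 + 7.5 + 1 = 16.5
W- = 5 + 2 + 5 + 9.5 + 7.5 + 9.5 = 38.5
(Check: W+ + W- = 55 should equal n(n+1)/2 = 55.)
Step 4: Test statistic W = min(W+, W-) = 16.5.
Step 5: Ties in |d|, so use the tie-corrected normal approximation.
        E[W] = n(n+1)/4 = 10*11/4 = 27.5.
        Tie groups: |d|=6 (t=3), |d|=7 (t=2), |d|=8 (t=2); sum(t^3 - t) = 36.
        Var[W] = n(n+1)(2n+1)/24 - sum(t^3-t)/48 = 2310/24 - 36/48 = 95.5.
        z = (W - E[W]) / sqrt(Var[W]) = (16.5 - 27.5) / 9.7724 = -1.1256.
        Two-sided p = 2*Phi(z) = 0.260327.
Step 6: alpha = 0.05. fail to reject H0.

W+ = 16.5, W- = 38.5, W = min = 16.5, p = 0.260327, fail to reject H0.


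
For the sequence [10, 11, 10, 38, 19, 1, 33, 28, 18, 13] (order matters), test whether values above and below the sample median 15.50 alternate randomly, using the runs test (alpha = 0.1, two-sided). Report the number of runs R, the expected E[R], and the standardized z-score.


Step 1: Compute median = 15.50; label A = above, B = below.
Labels in order: BBBAABAAAB  (n_A = 5, n_B = 5)
Step 2: Count runs R = 5.
Step 3: Under H0 (random ordering), E[R] = 2*n_A*n_B/(n_A+n_B) + 1 = 2*5*5/10 + 1 = 6.0000.
        Var[R] = 2*n_A*n_B*(2*n_A*n_B - n_A - n_B) / ((n_A+n_B)^2 * (n_A+n_B-1)) = 2000/900 = 2.2222.
        SD[R] = 1.4907.
Step 4: Continuity-corrected z = (R + 0.5 - E[R]) / SD[R] = (5 + 0.5 - 6.0000) / 1.4907 = -0.3354.
Step 5: Two-sided p-value via normal approximation = 2*(1 - Phi(|z|)) = 0.737316.
Step 6: alpha = 0.1. fail to reject H0.

R = 5, z = -0.3354, p = 0.737316, fail to reject H0.


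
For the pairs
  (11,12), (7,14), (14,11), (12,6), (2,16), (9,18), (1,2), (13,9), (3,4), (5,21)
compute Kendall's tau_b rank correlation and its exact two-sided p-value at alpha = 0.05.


Step 1: Enumerate the 45 unordered pairs (i,j) with i<j and classify each by sign(x_j-x_i) * sign(y_j-y_i).
  (1,2):dx=-4,dy=+2->D; (1,3):dx=+3,dy=-1->D; (1,4):dx=+1,dy=-6->D; (1,5):dx=-9,dy=+4->D
  (1,6):dx=-2,dy=+6->D; (1,7):dx=-10,dy=-10->C; (1,8):dx=+2,dy=-3->D; (1,9):dx=-8,dy=-8->C
  (1,10):dx=-6,dy=+9->D; (2,3):dx=+7,dy=-3->D; (2,4):dx=+5,dy=-8->D; (2,5):dx=-5,dy=+2->D
  (2,6):dx=+2,dy=+4->C; (2,7):dx=-6,dy=-12->C; (2,8):dx=+6,dy=-5->D; (2,9):dx=-4,dy=-10->C
  (2,10):dx=-2,dy=+7->D; (3,4):dx=-2,dy=-5->C; (3,5):dx=-12,dy=+5->D; (3,6):dx=-5,dy=+7->D
  (3,7):dx=-13,dy=-9->C; (3,8):dx=-1,dy=-2->C; (3,9):dx=-11,dy=-7->C; (3,10):dx=-9,dy=+10->D
  (4,5):dx=-10,dy=+10->D; (4,6):dx=-3,dy=+12->D; (4,7):dx=-11,dy=-4->C; (4,8):dx=+1,dy=+3->C
  (4,9):dx=-9,dy=-2->C; (4,10):dx=-7,dy=+15->D; (5,6):dx=+7,dy=+2->C; (5,7):dx=-1,dy=-14->C
  (5,8):dx=+11,dy=-7->D; (5,9):dx=+1,dy=-12->D; (5,10):dx=+3,dy=+5->C; (6,7):dx=-8,dy=-16->C
  (6,8):dx=+4,dy=-9->D; (6,9):dx=-6,dy=-14->C; (6,10):dx=-4,dy=+3->D; (7,8):dx=+12,dy=+7->C
  (7,9):dx=+2,dy=+2->C; (7,10):dx=+4,dy=+19->C; (8,9):dx=-10,dy=-5->C; (8,10):dx=-8,dy=+12->D
  (9,10):dx=+2,dy=+17->C
Step 2: C = 22, D = 23, total pairs = 45.
Step 3: tau = (C - D)/(n(n-1)/2) = (22 - 23)/45 = -0.022222.
Step 4: Exact two-sided p-value (enumerate n! = 3628800 permutations of y under H0): p = 1.000000.
Step 5: alpha = 0.05. fail to reject H0.

tau_b = -0.0222 (C=22, D=23), p = 1.000000, fail to reject H0.


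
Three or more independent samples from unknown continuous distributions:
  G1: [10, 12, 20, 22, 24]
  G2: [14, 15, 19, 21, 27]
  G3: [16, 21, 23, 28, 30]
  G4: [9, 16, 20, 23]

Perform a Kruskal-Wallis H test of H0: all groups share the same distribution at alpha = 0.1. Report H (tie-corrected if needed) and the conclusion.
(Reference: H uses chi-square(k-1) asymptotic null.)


Step 1: Combine all N = 19 observations and assign midranks.
sorted (value, group, rank): (9,G4,1), (10,G1,2), (12,G1,3), (14,G2,4), (15,G2,5), (16,G3,6.5), (16,G4,6.5), (19,G2,8), (20,G1,9.5), (20,G4,9.5), (21,G2,11.5), (21,G3,11.5), (22,G1,13), (23,G3,14.5), (23,G4,14.5), (24,G1,16), (27,G2,17), (28,G3,18), (30,G3,19)
Step 2: Sum ranks within each group.
R_1 = 43.5 (n_1 = 5)
R_2 = 45.5 (n_2 = 5)
R_3 = 69.5 (n_3 = 5)
R_4 = 31.5 (n_4 = 4)
Step 3: H = 12/(N(N+1)) * sum(R_i^2/n_i) - 3(N+1)
     = 12/(19*20) * (43.5^2/5 + 45.5^2/5 + 69.5^2/5 + 31.5^2/4) - 3*20
     = 0.031579 * 2006.61 - 60
     = 3.366711.
Step 4: Ties present; correction factor C = 1 - 24/(19^3 - 19) = 0.996491. Corrected H = 3.366711 / 0.996491 = 3.378565.
Step 5: Under H0, H ~ chi^2(3); p-value = 0.336857.
Step 6: alpha = 0.1. fail to reject H0.

H = 3.3786, df = 3, p = 0.336857, fail to reject H0.


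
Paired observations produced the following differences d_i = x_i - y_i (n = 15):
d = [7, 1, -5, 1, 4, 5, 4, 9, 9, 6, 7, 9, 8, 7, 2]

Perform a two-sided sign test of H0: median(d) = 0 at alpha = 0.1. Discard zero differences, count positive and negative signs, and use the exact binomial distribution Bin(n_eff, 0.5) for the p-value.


Step 1: Discard zero differences. Original n = 15; n_eff = number of nonzero differences = 15.
Nonzero differences (with sign): +7, +1, -5, +1, +4, +5, +4, +9, +9, +6, +7, +9, +8, +7, +2
Step 2: Count signs: positive = 14, negative = 1.
Step 3: Under H0: P(positive) = 0.5, so the number of positives S ~ Bin(15, 0.5).
Step 4: Two-sided exact p-value = sum of Bin(15,0.5) probabilities at or below the observed probability = 0.000977.
Step 5: alpha = 0.1. reject H0.

n_eff = 15, pos = 14, neg = 1, p = 0.000977, reject H0.


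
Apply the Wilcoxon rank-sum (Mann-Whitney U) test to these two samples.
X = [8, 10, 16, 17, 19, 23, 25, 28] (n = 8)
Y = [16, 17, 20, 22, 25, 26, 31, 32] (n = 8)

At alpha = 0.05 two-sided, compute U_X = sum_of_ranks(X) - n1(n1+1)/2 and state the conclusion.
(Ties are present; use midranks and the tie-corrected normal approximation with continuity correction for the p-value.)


Step 1: Combine and sort all 16 observations; assign midranks.
sorted (value, group): (8,X), (10,X), (16,X), (16,Y), (17,X), (17,Y), (19,X), (20,Y), (22,Y), (23,X), (25,X), (25,Y), (26,Y), (28,X), (31,Y), (32,Y)
ranks: 8->1, 10->2, 16->3.5, 16->3.5, 17->5.5, 17->5.5, 19->7, 20->8, 22->9, 23->10, 25->11.5, 25->11.5, 26->13, 28->14, 31->15, 32->16
Step 2: Rank sum for X: R1 = 1 + 2 + 3.5 + 5.5 + 7 + 10 + 11.5 + 14 = 54.5.
Step 3: U_X = R1 - n1(n1+1)/2 = 54.5 - 8*9/2 = 54.5 - 36 = 18.5.
       U_Y = n1*n2 - U_X = 64 - 18.5 = 45.5.
Step 4: Ties are present, so use the tie-corrected normal approximation (with continuity correction) for the p-value.
Step 5: p-value = 0.171220; compare to alpha = 0.05. fail to reject H0.

U_X = 18.5, p = 0.171220, fail to reject H0 at alpha = 0.05.


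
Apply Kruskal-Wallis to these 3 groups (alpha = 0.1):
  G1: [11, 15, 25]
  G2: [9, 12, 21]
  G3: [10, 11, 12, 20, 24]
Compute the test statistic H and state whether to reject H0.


Step 1: Combine all N = 11 observations and assign midranks.
sorted (value, group, rank): (9,G2,1), (10,G3,2), (11,G1,3.5), (11,G3,3.5), (12,G2,5.5), (12,G3,5.5), (15,G1,7), (20,G3,8), (21,G2,9), (24,G3,10), (25,G1,11)
Step 2: Sum ranks within each group.
R_1 = 21.5 (n_1 = 3)
R_2 = 15.5 (n_2 = 3)
R_3 = 29 (n_3 = 5)
Step 3: H = 12/(N(N+1)) * sum(R_i^2/n_i) - 3(N+1)
     = 12/(11*12) * (21.5^2/3 + 15.5^2/3 + 29^2/5) - 3*12
     = 0.090909 * 402.367 - 36
     = 0.578788.
Step 4: Ties present; correction factor C = 1 - 12/(11^3 - 11) = 0.990909. Corrected H = 0.578788 / 0.990909 = 0.584098.
Step 5: Under H0, H ~ chi^2(2); p-value = 0.746732.
Step 6: alpha = 0.1. fail to reject H0.

H = 0.5841, df = 2, p = 0.746732, fail to reject H0.


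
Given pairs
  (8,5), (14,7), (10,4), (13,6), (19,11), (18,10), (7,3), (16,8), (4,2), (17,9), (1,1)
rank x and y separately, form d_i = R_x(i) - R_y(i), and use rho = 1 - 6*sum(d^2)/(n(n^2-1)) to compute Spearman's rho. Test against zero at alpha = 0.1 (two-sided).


Step 1: Rank x and y separately (midranks; no ties here).
rank(x): 8->4, 14->7, 10->5, 13->6, 19->11, 18->10, 7->3, 16->8, 4->2, 17->9, 1->1
rank(y): 5->5, 7->7, 4->4, 6->6, 11->11, 10->10, 3->3, 8->8, 2->2, 9->9, 1->1
Step 2: d_i = R_x(i) - R_y(i); compute d_i^2.
  (4-5)^2=1, (7-7)^2=0, (5-4)^2=1, (6-6)^2=0, (11-11)^2=0, (10-10)^2=0, (3-3)^2=0, (8-8)^2=0, (2-2)^2=0, (9-9)^2=0, (1-1)^2=0
sum(d^2) = 2.
Step 3: rho = 1 - 6*2 / (11*(11^2 - 1)) = 1 - 12/1320 = 0.990909.
Step 4: Under H0, t = rho * sqrt((n-2)/(1-rho^2)) = 22.0966 ~ t(9).
Step 5: Two-sided p-value from the t-distribution with 9 df = 0.000000.
Step 6: alpha = 0.1. reject H0.

rho = 0.9909, p = 0.000000, reject H0 at alpha = 0.1.


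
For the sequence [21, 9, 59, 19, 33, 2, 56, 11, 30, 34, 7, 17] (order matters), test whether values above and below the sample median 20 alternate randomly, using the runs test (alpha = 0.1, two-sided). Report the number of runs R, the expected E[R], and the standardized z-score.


Step 1: Compute median = 20; label A = above, B = below.
Labels in order: ABABABABAABB  (n_A = 6, n_B = 6)
Step 2: Count runs R = 10.
Step 3: Under H0 (random ordering), E[R] = 2*n_A*n_B/(n_A+n_B) + 1 = 2*6*6/12 + 1 = 7.0000.
        Var[R] = 2*n_A*n_B*(2*n_A*n_B - n_A - n_B) / ((n_A+n_B)^2 * (n_A+n_B-1)) = 4320/1584 = 2.7273.
        SD[R] = 1.6514.
Step 4: Continuity-corrected z = (R - 0.5 - E[R]) / SD[R] = (10 - 0.5 - 7.0000) / 1.6514 = 1.5138.
Step 5: Two-sided p-value via normal approximation = 2*(1 - Phi(|z|)) = 0.130070.
Step 6: alpha = 0.1. fail to reject H0.

R = 10, z = 1.5138, p = 0.130070, fail to reject H0.


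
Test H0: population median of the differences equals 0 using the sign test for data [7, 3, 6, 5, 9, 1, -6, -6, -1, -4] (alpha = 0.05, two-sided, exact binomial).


Step 1: Discard zero differences. Original n = 10; n_eff = number of nonzero differences = 10.
Nonzero differences (with sign): +7, +3, +6, +5, +9, +1, -6, -6, -1, -4
Step 2: Count signs: positive = 6, negative = 4.
Step 3: Under H0: P(positive) = 0.5, so the number of positives S ~ Bin(10, 0.5).
Step 4: Two-sided exact p-value = sum of Bin(10,0.5) probabilities at or below the observed probability = 0.753906.
Step 5: alpha = 0.05. fail to reject H0.

n_eff = 10, pos = 6, neg = 4, p = 0.753906, fail to reject H0.


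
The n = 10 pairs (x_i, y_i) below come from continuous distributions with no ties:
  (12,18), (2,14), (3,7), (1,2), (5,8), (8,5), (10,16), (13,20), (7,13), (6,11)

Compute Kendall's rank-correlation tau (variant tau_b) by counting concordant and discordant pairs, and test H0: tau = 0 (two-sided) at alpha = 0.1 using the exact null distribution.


Step 1: Enumerate the 45 unordered pairs (i,j) with i<j and classify each by sign(x_j-x_i) * sign(y_j-y_i).
  (1,2):dx=-10,dy=-4->C; (1,3):dx=-9,dy=-11->C; (1,4):dx=-11,dy=-16->C; (1,5):dx=-7,dy=-10->C
  (1,6):dx=-4,dy=-13->C; (1,7):dx=-2,dy=-2->C; (1,8):dx=+1,dy=+2->C; (1,9):dx=-5,dy=-5->C
  (1,10):dx=-6,dy=-7->C; (2,3):dx=+1,dy=-7->D; (2,4):dx=-1,dy=-12->C; (2,5):dx=+3,dy=-6->D
  (2,6):dx=+6,dy=-9->D; (2,7):dx=+8,dy=+2->C; (2,8):dx=+11,dy=+6->C; (2,9):dx=+5,dy=-1->D
  (2,10):dx=+4,dy=-3->D; (3,4):dx=-2,dy=-5->C; (3,5):dx=+2,dy=+1->C; (3,6):dx=+5,dy=-2->D
  (3,7):dx=+7,dy=+9->C; (3,8):dx=+10,dy=+13->C; (3,9):dx=+4,dy=+6->C; (3,10):dx=+3,dy=+4->C
  (4,5):dx=+4,dy=+6->C; (4,6):dx=+7,dy=+3->C; (4,7):dx=+9,dy=+14->C; (4,8):dx=+12,dy=+18->C
  (4,9):dx=+6,dy=+11->C; (4,10):dx=+5,dy=+9->C; (5,6):dx=+3,dy=-3->D; (5,7):dx=+5,dy=+8->C
  (5,8):dx=+8,dy=+12->C; (5,9):dx=+2,dy=+5->C; (5,10):dx=+1,dy=+3->C; (6,7):dx=+2,dy=+11->C
  (6,8):dx=+5,dy=+15->C; (6,9):dx=-1,dy=+8->D; (6,10):dx=-2,dy=+6->D; (7,8):dx=+3,dy=+4->C
  (7,9):dx=-3,dy=-3->C; (7,10):dx=-4,dy=-5->C; (8,9):dx=-6,dy=-7->C; (8,10):dx=-7,dy=-9->C
  (9,10):dx=-1,dy=-2->C
Step 2: C = 36, D = 9, total pairs = 45.
Step 3: tau = (C - D)/(n(n-1)/2) = (36 - 9)/45 = 0.600000.
Step 4: Exact two-sided p-value (enumerate n! = 3628800 permutations of y under H0): p = 0.016666.
Step 5: alpha = 0.1. reject H0.

tau_b = 0.6000 (C=36, D=9), p = 0.016666, reject H0.


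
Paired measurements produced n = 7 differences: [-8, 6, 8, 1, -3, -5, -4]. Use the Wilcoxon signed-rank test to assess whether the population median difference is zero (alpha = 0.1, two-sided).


Step 1: Drop any zero differences (none here) and take |d_i|.
|d| = [8, 6, 8, 1, 3, 5, 4]
Step 2: Midrank |d_i| (ties get averaged ranks).
ranks: |8|->6.5, |6|->5, |8|->6.5, |1|->1, |3|->2, |5|->4, |4|->3
Step 3: Attach original signs; sum ranks with positive sign and with negative sign.
W+ = 5 + 6.5 + 1 = 12.5
W- = 6.5 + 2 + 4 + 3 = 15.5
(Check: W+ + W- = 28 should equal n(n+1)/2 = 28.)
Step 4: Test statistic W = min(W+, W-) = 12.5.
Step 5: Ties in |d|, so use the tie-corrected normal approximation.
        E[W] = n(n+1)/4 = 7*8/4 = 14.
        Tie groups: |d|=8 (t=2); sum(t^3 - t) = 6.
        Var[W] = n(n+1)(2n+1)/24 - sum(t^3-t)/48 = 840/24 - 6/48 = 34.875.
        z = (W - E[W]) / sqrt(Var[W]) = (12.5 - 14) / 5.9055 = -0.2540.
        Two-sided p = 2*Phi(z) = 0.799495.
Step 6: alpha = 0.1. fail to reject H0.

W+ = 12.5, W- = 15.5, W = min = 12.5, p = 0.799495, fail to reject H0.


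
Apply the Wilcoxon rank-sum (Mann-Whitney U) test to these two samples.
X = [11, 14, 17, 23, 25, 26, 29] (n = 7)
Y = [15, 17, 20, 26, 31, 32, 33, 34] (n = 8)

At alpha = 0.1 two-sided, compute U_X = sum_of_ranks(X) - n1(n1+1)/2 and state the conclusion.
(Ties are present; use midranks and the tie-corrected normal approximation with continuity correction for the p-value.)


Step 1: Combine and sort all 15 observations; assign midranks.
sorted (value, group): (11,X), (14,X), (15,Y), (17,X), (17,Y), (20,Y), (23,X), (25,X), (26,X), (26,Y), (29,X), (31,Y), (32,Y), (33,Y), (34,Y)
ranks: 11->1, 14->2, 15->3, 17->4.5, 17->4.5, 20->6, 23->7, 25->8, 26->9.5, 26->9.5, 29->11, 31->12, 32->13, 33->14, 34->15
Step 2: Rank sum for X: R1 = 1 + 2 + 4.5 + 7 + 8 + 9.5 + 11 = 43.
Step 3: U_X = R1 - n1(n1+1)/2 = 43 - 7*8/2 = 43 - 28 = 15.
       U_Y = n1*n2 - U_X = 56 - 15 = 41.
Step 4: Ties are present, so use the tie-corrected normal approximation (with continuity correction) for the p-value.
Step 5: p-value = 0.147286; compare to alpha = 0.1. fail to reject H0.

U_X = 15, p = 0.147286, fail to reject H0 at alpha = 0.1.


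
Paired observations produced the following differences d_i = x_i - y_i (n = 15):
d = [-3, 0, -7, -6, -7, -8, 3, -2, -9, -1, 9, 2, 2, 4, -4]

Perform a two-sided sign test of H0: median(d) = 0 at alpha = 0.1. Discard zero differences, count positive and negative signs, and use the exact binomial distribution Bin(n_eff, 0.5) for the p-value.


Step 1: Discard zero differences. Original n = 15; n_eff = number of nonzero differences = 14.
Nonzero differences (with sign): -3, -7, -6, -7, -8, +3, -2, -9, -1, +9, +2, +2, +4, -4
Step 2: Count signs: positive = 5, negative = 9.
Step 3: Under H0: P(positive) = 0.5, so the number of positives S ~ Bin(14, 0.5).
Step 4: Two-sided exact p-value = sum of Bin(14,0.5) probabilities at or below the observed probability = 0.423950.
Step 5: alpha = 0.1. fail to reject H0.

n_eff = 14, pos = 5, neg = 9, p = 0.423950, fail to reject H0.


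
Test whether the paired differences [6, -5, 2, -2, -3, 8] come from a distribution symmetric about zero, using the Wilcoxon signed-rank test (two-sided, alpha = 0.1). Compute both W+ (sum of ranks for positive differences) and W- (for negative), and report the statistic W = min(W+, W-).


Step 1: Drop any zero differences (none here) and take |d_i|.
|d| = [6, 5, 2, 2, 3, 8]
Step 2: Midrank |d_i| (ties get averaged ranks).
ranks: |6|->5, |5|->4, |2|->1.5, |2|->1.5, |3|->3, |8|->6
Step 3: Attach original signs; sum ranks with positive sign and with negative sign.
W+ = 5 + 1.5 + 6 = 12.5
W- = 4 + 1.5 + 3 = 8.5
(Check: W+ + W- = 21 should equal n(n+1)/2 = 21.)
Step 4: Test statistic W = min(W+, W-) = 8.5.
Step 5: Ties in |d|, so use the tie-corrected normal approximation.
        E[W] = n(n+1)/4 = 6*7/4 = 10.5.
        Tie groups: |d|=2 (t=2); sum(t^3 - t) = 6.
        Var[W] = n(n+1)(2n+1)/24 - sum(t^3-t)/48 = 546/24 - 6/48 = 22.625.
        z = (W - E[W]) / sqrt(Var[W]) = (8.5 - 10.5) / 4.7566 = -0.4205.
        Two-sided p = 2*Phi(z) = 0.674142.
Step 6: alpha = 0.1. fail to reject H0.

W+ = 12.5, W- = 8.5, W = min = 8.5, p = 0.674142, fail to reject H0.


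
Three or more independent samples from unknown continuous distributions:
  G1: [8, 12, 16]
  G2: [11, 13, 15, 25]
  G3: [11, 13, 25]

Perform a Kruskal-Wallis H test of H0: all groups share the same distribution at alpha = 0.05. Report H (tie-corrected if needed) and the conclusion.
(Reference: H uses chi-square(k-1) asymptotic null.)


Step 1: Combine all N = 10 observations and assign midranks.
sorted (value, group, rank): (8,G1,1), (11,G2,2.5), (11,G3,2.5), (12,G1,4), (13,G2,5.5), (13,G3,5.5), (15,G2,7), (16,G1,8), (25,G2,9.5), (25,G3,9.5)
Step 2: Sum ranks within each group.
R_1 = 13 (n_1 = 3)
R_2 = 24.5 (n_2 = 4)
R_3 = 17.5 (n_3 = 3)
Step 3: H = 12/(N(N+1)) * sum(R_i^2/n_i) - 3(N+1)
     = 12/(10*11) * (13^2/3 + 24.5^2/4 + 17.5^2/3) - 3*11
     = 0.109091 * 308.479 - 33
     = 0.652273.
Step 4: Ties present; correction factor C = 1 - 18/(10^3 - 10) = 0.981818. Corrected H = 0.652273 / 0.981818 = 0.664352.
Step 5: Under H0, H ~ chi^2(2); p-value = 0.717361.
Step 6: alpha = 0.05. fail to reject H0.

H = 0.6644, df = 2, p = 0.717361, fail to reject H0.


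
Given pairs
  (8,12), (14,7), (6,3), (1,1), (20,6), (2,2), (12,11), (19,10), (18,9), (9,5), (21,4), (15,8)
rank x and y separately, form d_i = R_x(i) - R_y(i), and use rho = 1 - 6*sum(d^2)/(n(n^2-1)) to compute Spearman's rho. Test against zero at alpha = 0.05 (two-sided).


Step 1: Rank x and y separately (midranks; no ties here).
rank(x): 8->4, 14->7, 6->3, 1->1, 20->11, 2->2, 12->6, 19->10, 18->9, 9->5, 21->12, 15->8
rank(y): 12->12, 7->7, 3->3, 1->1, 6->6, 2->2, 11->11, 10->10, 9->9, 5->5, 4->4, 8->8
Step 2: d_i = R_x(i) - R_y(i); compute d_i^2.
  (4-12)^2=64, (7-7)^2=0, (3-3)^2=0, (1-1)^2=0, (11-6)^2=25, (2-2)^2=0, (6-11)^2=25, (10-10)^2=0, (9-9)^2=0, (5-5)^2=0, (12-4)^2=64, (8-8)^2=0
sum(d^2) = 178.
Step 3: rho = 1 - 6*178 / (12*(12^2 - 1)) = 1 - 1068/1716 = 0.377622.
Step 4: Under H0, t = rho * sqrt((n-2)/(1-rho^2)) = 1.2896 ~ t(10).
Step 5: Two-sided p-value from the t-distribution with 10 df = 0.226206.
Step 6: alpha = 0.05. fail to reject H0.

rho = 0.3776, p = 0.226206, fail to reject H0 at alpha = 0.05.


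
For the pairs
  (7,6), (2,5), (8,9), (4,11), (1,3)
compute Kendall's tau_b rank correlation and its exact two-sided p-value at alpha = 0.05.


Step 1: Enumerate the 10 unordered pairs (i,j) with i<j and classify each by sign(x_j-x_i) * sign(y_j-y_i).
  (1,2):dx=-5,dy=-1->C; (1,3):dx=+1,dy=+3->C; (1,4):dx=-3,dy=+5->D; (1,5):dx=-6,dy=-3->C
  (2,3):dx=+6,dy=+4->C; (2,4):dx=+2,dy=+6->C; (2,5):dx=-1,dy=-2->C; (3,4):dx=-4,dy=+2->D
  (3,5):dx=-7,dy=-6->C; (4,5):dx=-3,dy=-8->C
Step 2: C = 8, D = 2, total pairs = 10.
Step 3: tau = (C - D)/(n(n-1)/2) = (8 - 2)/10 = 0.600000.
Step 4: Exact two-sided p-value (enumerate n! = 120 permutations of y under H0): p = 0.233333.
Step 5: alpha = 0.05. fail to reject H0.

tau_b = 0.6000 (C=8, D=2), p = 0.233333, fail to reject H0.


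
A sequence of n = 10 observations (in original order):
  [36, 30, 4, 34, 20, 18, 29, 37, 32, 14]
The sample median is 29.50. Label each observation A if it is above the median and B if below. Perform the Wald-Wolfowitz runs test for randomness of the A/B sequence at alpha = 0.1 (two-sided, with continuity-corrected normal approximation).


Step 1: Compute median = 29.50; label A = above, B = below.
Labels in order: AABABBBAAB  (n_A = 5, n_B = 5)
Step 2: Count runs R = 6.
Step 3: Under H0 (random ordering), E[R] = 2*n_A*n_B/(n_A+n_B) + 1 = 2*5*5/10 + 1 = 6.0000.
        Var[R] = 2*n_A*n_B*(2*n_A*n_B - n_A - n_B) / ((n_A+n_B)^2 * (n_A+n_B-1)) = 2000/900 = 2.2222.
        SD[R] = 1.4907.
Step 4: R = E[R], so z = 0 with no continuity correction.
Step 5: Two-sided p-value via normal approximation = 2*(1 - Phi(|z|)) = 1.000000.
Step 6: alpha = 0.1. fail to reject H0.

R = 6, z = 0.0000, p = 1.000000, fail to reject H0.


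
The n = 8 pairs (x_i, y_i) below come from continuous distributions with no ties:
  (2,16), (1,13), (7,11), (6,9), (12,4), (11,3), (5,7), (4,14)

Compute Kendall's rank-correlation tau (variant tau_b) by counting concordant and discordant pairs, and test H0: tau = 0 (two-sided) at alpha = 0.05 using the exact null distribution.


Step 1: Enumerate the 28 unordered pairs (i,j) with i<j and classify each by sign(x_j-x_i) * sign(y_j-y_i).
  (1,2):dx=-1,dy=-3->C; (1,3):dx=+5,dy=-5->D; (1,4):dx=+4,dy=-7->D; (1,5):dx=+10,dy=-12->D
  (1,6):dx=+9,dy=-13->D; (1,7):dx=+3,dy=-9->D; (1,8):dx=+2,dy=-2->D; (2,3):dx=+6,dy=-2->D
  (2,4):dx=+5,dy=-4->D; (2,5):dx=+11,dy=-9->D; (2,6):dx=+10,dy=-10->D; (2,7):dx=+4,dy=-6->D
  (2,8):dx=+3,dy=+1->C; (3,4):dx=-1,dy=-2->C; (3,5):dx=+5,dy=-7->D; (3,6):dx=+4,dy=-8->D
  (3,7):dx=-2,dy=-4->C; (3,8):dx=-3,dy=+3->D; (4,5):dx=+6,dy=-5->D; (4,6):dx=+5,dy=-6->D
  (4,7):dx=-1,dy=-2->C; (4,8):dx=-2,dy=+5->D; (5,6):dx=-1,dy=-1->C; (5,7):dx=-7,dy=+3->D
  (5,8):dx=-8,dy=+10->D; (6,7):dx=-6,dy=+4->D; (6,8):dx=-7,dy=+11->D; (7,8):dx=-1,dy=+7->D
Step 2: C = 6, D = 22, total pairs = 28.
Step 3: tau = (C - D)/(n(n-1)/2) = (6 - 22)/28 = -0.571429.
Step 4: Exact two-sided p-value (enumerate n! = 40320 permutations of y under H0): p = 0.061012.
Step 5: alpha = 0.05. fail to reject H0.

tau_b = -0.5714 (C=6, D=22), p = 0.061012, fail to reject H0.


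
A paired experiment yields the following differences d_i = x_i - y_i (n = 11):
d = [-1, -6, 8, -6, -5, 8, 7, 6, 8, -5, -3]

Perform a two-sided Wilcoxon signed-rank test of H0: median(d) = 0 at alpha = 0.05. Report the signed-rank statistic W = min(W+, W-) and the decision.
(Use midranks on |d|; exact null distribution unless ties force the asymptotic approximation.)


Step 1: Drop any zero differences (none here) and take |d_i|.
|d| = [1, 6, 8, 6, 5, 8, 7, 6, 8, 5, 3]
Step 2: Midrank |d_i| (ties get averaged ranks).
ranks: |1|->1, |6|->6, |8|->10, |6|->6, |5|->3.5, |8|->10, |7|->8, |6|->6, |8|->10, |5|->3.5, |3|->2
Step 3: Attach original signs; sum ranks with positive sign and with negative sign.
W+ = 10 + 10 + 8 + 6 + 10 = 44
W- = 1 + 6 + 6 + 3.5 + 3.5 + 2 = 22
(Check: W+ + W- = 66 should equal n(n+1)/2 = 66.)
Step 4: Test statistic W = min(W+, W-) = 22.
Step 5: Ties in |d|, so use the tie-corrected normal approximation.
        E[W] = n(n+1)/4 = 11*12/4 = 33.
        Tie groups: |d|=5 (t=2), |d|=6 (t=3), |d|=8 (t=3); sum(t^3 - t) = 54.
        Var[W] = n(n+1)(2n+1)/24 - sum(t^3-t)/48 = 3036/24 - 54/48 = 125.375.
        z = (W - E[W]) / sqrt(Var[W]) = (22 - 33) / 11.1971 = -0.9824.
        Two-sided p = 2*Phi(z) = 0.325904.
Step 6: alpha = 0.05. fail to reject H0.

W+ = 44, W- = 22, W = min = 22, p = 0.325904, fail to reject H0.


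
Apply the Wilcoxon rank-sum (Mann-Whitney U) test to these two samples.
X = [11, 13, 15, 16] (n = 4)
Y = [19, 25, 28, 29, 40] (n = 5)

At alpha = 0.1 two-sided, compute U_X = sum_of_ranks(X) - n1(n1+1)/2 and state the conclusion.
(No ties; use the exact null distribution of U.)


Step 1: Combine and sort all 9 observations; assign midranks.
sorted (value, group): (11,X), (13,X), (15,X), (16,X), (19,Y), (25,Y), (28,Y), (29,Y), (40,Y)
ranks: 11->1, 13->2, 15->3, 16->4, 19->5, 25->6, 28->7, 29->8, 40->9
Step 2: Rank sum for X: R1 = 1 + 2 + 3 + 4 = 10.
Step 3: U_X = R1 - n1(n1+1)/2 = 10 - 4*5/2 = 10 - 10 = 0.
       U_Y = n1*n2 - U_X = 20 - 0 = 20.
Step 4: No ties, so the exact null distribution of U (based on enumerating the C(9,4) = 126 equally likely rank assignments) gives the two-sided p-value.
Step 5: p-value = 0.015873; compare to alpha = 0.1. reject H0.

U_X = 0, p = 0.015873, reject H0 at alpha = 0.1.


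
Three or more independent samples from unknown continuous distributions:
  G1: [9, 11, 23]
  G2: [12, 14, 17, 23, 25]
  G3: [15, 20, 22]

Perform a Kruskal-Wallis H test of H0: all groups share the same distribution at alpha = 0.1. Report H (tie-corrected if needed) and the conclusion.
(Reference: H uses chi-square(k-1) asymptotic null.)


Step 1: Combine all N = 11 observations and assign midranks.
sorted (value, group, rank): (9,G1,1), (11,G1,2), (12,G2,3), (14,G2,4), (15,G3,5), (17,G2,6), (20,G3,7), (22,G3,8), (23,G1,9.5), (23,G2,9.5), (25,G2,11)
Step 2: Sum ranks within each group.
R_1 = 12.5 (n_1 = 3)
R_2 = 33.5 (n_2 = 5)
R_3 = 20 (n_3 = 3)
Step 3: H = 12/(N(N+1)) * sum(R_i^2/n_i) - 3(N+1)
     = 12/(11*12) * (12.5^2/3 + 33.5^2/5 + 20^2/3) - 3*12
     = 0.090909 * 409.867 - 36
     = 1.260606.
Step 4: Ties present; correction factor C = 1 - 6/(11^3 - 11) = 0.995455. Corrected H = 1.260606 / 0.995455 = 1.266362.
Step 5: Under H0, H ~ chi^2(2); p-value = 0.530900.
Step 6: alpha = 0.1. fail to reject H0.

H = 1.2664, df = 2, p = 0.530900, fail to reject H0.


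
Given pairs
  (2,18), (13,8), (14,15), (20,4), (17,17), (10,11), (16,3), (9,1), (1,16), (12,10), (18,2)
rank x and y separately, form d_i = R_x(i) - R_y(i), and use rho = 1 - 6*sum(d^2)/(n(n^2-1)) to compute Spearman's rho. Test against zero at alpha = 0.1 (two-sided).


Step 1: Rank x and y separately (midranks; no ties here).
rank(x): 2->2, 13->6, 14->7, 20->11, 17->9, 10->4, 16->8, 9->3, 1->1, 12->5, 18->10
rank(y): 18->11, 8->5, 15->8, 4->4, 17->10, 11->7, 3->3, 1->1, 16->9, 10->6, 2->2
Step 2: d_i = R_x(i) - R_y(i); compute d_i^2.
  (2-11)^2=81, (6-5)^2=1, (7-8)^2=1, (11-4)^2=49, (9-10)^2=1, (4-7)^2=9, (8-3)^2=25, (3-1)^2=4, (1-9)^2=64, (5-6)^2=1, (10-2)^2=64
sum(d^2) = 300.
Step 3: rho = 1 - 6*300 / (11*(11^2 - 1)) = 1 - 1800/1320 = -0.363636.
Step 4: Under H0, t = rho * sqrt((n-2)/(1-rho^2)) = -1.1711 ~ t(9).
Step 5: Two-sided p-value from the t-distribution with 9 df = 0.271638.
Step 6: alpha = 0.1. fail to reject H0.

rho = -0.3636, p = 0.271638, fail to reject H0 at alpha = 0.1.


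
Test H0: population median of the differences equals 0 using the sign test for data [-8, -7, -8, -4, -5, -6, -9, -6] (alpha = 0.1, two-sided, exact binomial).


Step 1: Discard zero differences. Original n = 8; n_eff = number of nonzero differences = 8.
Nonzero differences (with sign): -8, -7, -8, -4, -5, -6, -9, -6
Step 2: Count signs: positive = 0, negative = 8.
Step 3: Under H0: P(positive) = 0.5, so the number of positives S ~ Bin(8, 0.5).
Step 4: Two-sided exact p-value = sum of Bin(8,0.5) probabilities at or below the observed probability = 0.007812.
Step 5: alpha = 0.1. reject H0.

n_eff = 8, pos = 0, neg = 8, p = 0.007812, reject H0.


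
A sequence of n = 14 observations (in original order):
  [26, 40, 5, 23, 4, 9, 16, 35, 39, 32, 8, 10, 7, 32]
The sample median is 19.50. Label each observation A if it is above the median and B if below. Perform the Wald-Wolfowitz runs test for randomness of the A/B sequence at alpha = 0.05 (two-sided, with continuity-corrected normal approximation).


Step 1: Compute median = 19.50; label A = above, B = below.
Labels in order: AABABBBAAABBBA  (n_A = 7, n_B = 7)
Step 2: Count runs R = 7.
Step 3: Under H0 (random ordering), E[R] = 2*n_A*n_B/(n_A+n_B) + 1 = 2*7*7/14 + 1 = 8.0000.
        Var[R] = 2*n_A*n_B*(2*n_A*n_B - n_A - n_B) / ((n_A+n_B)^2 * (n_A+n_B-1)) = 8232/2548 = 3.2308.
        SD[R] = 1.7974.
Step 4: Continuity-corrected z = (R + 0.5 - E[R]) / SD[R] = (7 + 0.5 - 8.0000) / 1.7974 = -0.2782.
Step 5: Two-sided p-value via normal approximation = 2*(1 - Phi(|z|)) = 0.780879.
Step 6: alpha = 0.05. fail to reject H0.

R = 7, z = -0.2782, p = 0.780879, fail to reject H0.


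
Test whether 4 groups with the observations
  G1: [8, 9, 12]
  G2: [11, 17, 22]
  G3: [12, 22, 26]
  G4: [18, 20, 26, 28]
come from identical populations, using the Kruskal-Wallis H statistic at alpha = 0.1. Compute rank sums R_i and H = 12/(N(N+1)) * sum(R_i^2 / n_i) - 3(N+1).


Step 1: Combine all N = 13 observations and assign midranks.
sorted (value, group, rank): (8,G1,1), (9,G1,2), (11,G2,3), (12,G1,4.5), (12,G3,4.5), (17,G2,6), (18,G4,7), (20,G4,8), (22,G2,9.5), (22,G3,9.5), (26,G3,11.5), (26,G4,11.5), (28,G4,13)
Step 2: Sum ranks within each group.
R_1 = 7.5 (n_1 = 3)
R_2 = 18.5 (n_2 = 3)
R_3 = 25.5 (n_3 = 3)
R_4 = 39.5 (n_4 = 4)
Step 3: H = 12/(N(N+1)) * sum(R_i^2/n_i) - 3(N+1)
     = 12/(13*14) * (7.5^2/3 + 18.5^2/3 + 25.5^2/3 + 39.5^2/4) - 3*14
     = 0.065934 * 739.646 - 42
     = 6.767857.
Step 4: Ties present; correction factor C = 1 - 18/(13^3 - 13) = 0.991758. Corrected H = 6.767857 / 0.991758 = 6.824100.
Step 5: Under H0, H ~ chi^2(3); p-value = 0.077721.
Step 6: alpha = 0.1. reject H0.

H = 6.8241, df = 3, p = 0.077721, reject H0.


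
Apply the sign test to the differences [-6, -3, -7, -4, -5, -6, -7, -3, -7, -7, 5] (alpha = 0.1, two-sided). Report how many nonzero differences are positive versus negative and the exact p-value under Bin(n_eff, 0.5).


Step 1: Discard zero differences. Original n = 11; n_eff = number of nonzero differences = 11.
Nonzero differences (with sign): -6, -3, -7, -4, -5, -6, -7, -3, -7, -7, +5
Step 2: Count signs: positive = 1, negative = 10.
Step 3: Under H0: P(positive) = 0.5, so the number of positives S ~ Bin(11, 0.5).
Step 4: Two-sided exact p-value = sum of Bin(11,0.5) probabilities at or below the observed probability = 0.011719.
Step 5: alpha = 0.1. reject H0.

n_eff = 11, pos = 1, neg = 10, p = 0.011719, reject H0.
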